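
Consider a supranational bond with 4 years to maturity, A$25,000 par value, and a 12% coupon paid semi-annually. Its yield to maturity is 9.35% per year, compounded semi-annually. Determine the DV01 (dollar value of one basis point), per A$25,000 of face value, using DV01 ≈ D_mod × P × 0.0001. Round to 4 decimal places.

A$8.6277

Periodic yield y = 0.04675.
  t   CF        PV=CF/(1+0.04675)^t    t·PV
  1     1,500.00     1,433.0069     1,433.0069
  2     1,500.00     1,369.0059     2,738.0118
  3     1,500.00     1,307.8633     3,923.5899
  4     1,500.00     1,249.4514     4,997.8057
  5     1,500.00     1,193.6484     5,968.2419
  6     1,500.00     1,140.3376     6,842.0256
  7     1,500.00     1,089.4078     7,625.8545
  8    26,500.00    18,386.6292   147,093.0335
  Σ                 27,169.3505   180,621.5697
P = 27,169.3505; D_Mac = 6.64799 half-year periods = 3.32399 yrs; D_mod = 3.17554 yrs.
DV01 ≈ 3.17554 × 27,169.3505 × 0.0001 = 8.627732.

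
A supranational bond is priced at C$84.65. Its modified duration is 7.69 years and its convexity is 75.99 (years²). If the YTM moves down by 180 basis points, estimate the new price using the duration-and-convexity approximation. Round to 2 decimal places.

Duration effect: -D_mod·Δy = -7.69 × (-0.018) = +0.138420
Convexity effect: ½·C·(Δy)² = 0.5 × 75.99 × (-0.018)² = +0.01231038
ΔP/P ≈ +0.138420 + 0.01231038 = +0.15073038
New price ≈ 84.65 × (1 + 0.15073038) = 97.409326667.

C$97.41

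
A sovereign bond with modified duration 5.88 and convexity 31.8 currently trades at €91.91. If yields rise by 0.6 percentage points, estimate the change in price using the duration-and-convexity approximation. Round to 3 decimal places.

-€3.190

Duration effect: -D_mod·Δy = -5.88 × (+0.006) = -0.035280
Convexity effect: ½·C·(Δy)² = 0.5 × 31.8 × (0.006)² = +0.0005724
ΔP/P ≈ -0.035280 + 0.0005724 = -0.0347076
ΔP ≈ 91.91 × (-0.0347076) = -3.189975516.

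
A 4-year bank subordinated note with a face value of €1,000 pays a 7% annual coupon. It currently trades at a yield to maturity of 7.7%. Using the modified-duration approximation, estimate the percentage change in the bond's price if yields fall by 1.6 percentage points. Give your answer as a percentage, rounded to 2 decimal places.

Periodic yield y = 0.077. Modified duration first:
  t   CF        PV=CF/(1+0.077)^t    t·PV
  1        70.00        64.9954        64.9954
  2        70.00        60.3485       120.6970
  3        70.00        56.0339       168.1017
  4     1,070.00       795.2817     3,181.1266
  Σ                    976.6594     3,534.9208
P = 976.6594; D_Mac = 3.61940 yrs; D_mod = 3.61940/(1+0.077) = 3.36063 yrs.
ΔP/P ≈ -D_mod · Δy = -3.36063 × (-0.016) = +0.053770 = +5.3770%.

+5.38%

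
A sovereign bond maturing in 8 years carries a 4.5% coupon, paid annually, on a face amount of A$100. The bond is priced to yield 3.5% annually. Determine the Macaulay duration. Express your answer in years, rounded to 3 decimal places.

Periodic yield y = 0.035. Discount each cash flow and weight by its year:
  t   CF        PV=CF/(1+0.035)^t    t·PV
  1         4.50         4.3478         4.3478
  2         4.50         4.2008         8.4016
  3         4.50         4.0587        12.1762
  4         4.50         3.9215        15.6860
  5         4.50         3.7889        18.9444
  6         4.50         3.6608        21.9645
  7         4.50         3.5370        24.7587
  8       104.50        79.3585       634.8681
  Σ                    106.8740       741.1473
Price P = Σ PV = 106.8740.
Macaulay duration = Σ(t·PV) / P = 741.1473 / 106.8740 = 6.93478 years.

6.935 years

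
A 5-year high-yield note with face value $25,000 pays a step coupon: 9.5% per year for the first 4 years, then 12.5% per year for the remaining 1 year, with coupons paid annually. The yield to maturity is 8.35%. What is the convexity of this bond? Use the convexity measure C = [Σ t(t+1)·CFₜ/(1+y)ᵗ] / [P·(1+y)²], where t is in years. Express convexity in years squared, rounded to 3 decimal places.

20.414

With y = 0.0835:
  t   CF        PV=CF/(1+0.0835)^t    t·PV        t(t+1)·PV
  1     2,375.00     2,191.9705     2,191.9705       4,383.9409
  2     2,375.00     2,023.0461     4,046.0922      12,138.2767
  3     2,375.00     1,867.1399     5,601.4198      22,405.6792
  4     2,375.00     1,723.2487     6,892.9947      34,464.9733
  5    28,125.00    18,834.2336    94,171.1680     565,027.0082
  Σ                 26,639.6388   112,903.6452     638,419.8784
P = 26,639.6388.
Convexity = Σ t(t+1)·PV / [P·(1+y)²] = 638,419.8784 / (26,639.6388 × 1.173972) = 20.41363.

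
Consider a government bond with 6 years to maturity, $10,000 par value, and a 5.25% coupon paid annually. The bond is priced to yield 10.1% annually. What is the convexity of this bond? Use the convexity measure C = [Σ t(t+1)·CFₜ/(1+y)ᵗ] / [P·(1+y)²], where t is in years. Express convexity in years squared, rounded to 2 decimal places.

With y = 0.101:
  t   CF        PV=CF/(1+0.101)^t    t·PV        t(t+1)·PV
  1       525.00       476.8392       476.8392         953.6785
  2       525.00       433.0965       866.1930       2,598.5789
  3       525.00       393.3665     1,180.0994       4,720.3977
  4       525.00       357.2811     1,429.1243       7,145.6217
  5       525.00       324.5060     1,622.5299       9,735.1795
  6    10,525.00     5,908.7850    35,452.7102     248,168.9716
  Σ                  7,893.8743    41,027.4962     273,322.4280
P = 7,893.8743.
Convexity = Σ t(t+1)·PV / [P·(1+y)²] = 273,322.4280 / (7,893.8743 × 1.212201) = 28.56343.

28.56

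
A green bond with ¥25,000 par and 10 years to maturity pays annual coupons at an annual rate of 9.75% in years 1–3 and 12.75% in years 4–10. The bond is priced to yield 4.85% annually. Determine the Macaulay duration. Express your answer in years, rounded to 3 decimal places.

7.265 years

Periodic yield y = 0.0485. Discount each cash flow and weight by its year:
  t   CF        PV=CF/(1+0.0485)^t    t·PV
  1     2,437.50     2,324.7496     2,324.7496
  2     2,437.50     2,217.2147     4,434.4295
  3     2,437.50     2,114.6540     6,343.9620
  4     3,187.50     2,637.4027    10,549.6110
  5     3,187.50     2,515.4056    12,577.0279
  6     3,187.50     2,399.0516    14,394.3095
  7     3,187.50     2,288.0797    16,016.5580
  8     3,187.50     2,182.2410    17,457.9282
  9     3,187.50     2,081.2981    18,731.6826
  10   28,187.50    17,553.8431   175,538.4306
  Σ                 38,313.9401   278,368.6887
Price P = Σ PV = 38,313.9401.
Macaulay duration = Σ(t·PV) / P = 278,368.6887 / 38,313.9401 = 7.26547 years.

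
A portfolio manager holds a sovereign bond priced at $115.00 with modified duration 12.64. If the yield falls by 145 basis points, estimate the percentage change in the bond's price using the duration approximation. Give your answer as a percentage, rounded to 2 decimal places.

Duration approximation: ΔP/P ≈ -D_mod · Δy = -12.64 × (-0.0145) = +0.183280.
As a percentage: +18.3280%.

+18.33%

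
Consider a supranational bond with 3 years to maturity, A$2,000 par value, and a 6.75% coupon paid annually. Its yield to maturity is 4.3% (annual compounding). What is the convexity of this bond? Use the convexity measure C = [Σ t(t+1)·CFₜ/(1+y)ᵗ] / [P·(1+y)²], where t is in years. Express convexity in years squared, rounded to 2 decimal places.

10.15

With y = 0.043:
  t   CF        PV=CF/(1+0.043)^t    t·PV        t(t+1)·PV
  1       135.00       129.4343       129.4343         258.8686
  2       135.00       124.0981       248.1962         744.5886
  3     2,135.00     1,881.6765     5,645.0294      22,580.1176
  Σ                  2,135.2089     6,022.6599      23,583.5749
P = 2,135.2089.
Convexity = Σ t(t+1)·PV / [P·(1+y)²] = 23,583.5749 / (2,135.2089 × 1.087849) = 10.15315.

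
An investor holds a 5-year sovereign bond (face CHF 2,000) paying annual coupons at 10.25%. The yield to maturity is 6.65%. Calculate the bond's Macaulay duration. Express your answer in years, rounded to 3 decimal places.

Periodic yield y = 0.0665. Discount each cash flow and weight by its year:
  t   CF        PV=CF/(1+0.0665)^t    t·PV
  1       205.00       192.2175       192.2175
  2       205.00       180.2321       360.4642
  3       205.00       168.9940       506.9820
  4       205.00       158.4566       633.8265
  5     2,205.00     1,598.1013     7,990.5063
  Σ                  2,298.0015     9,683.9966
Price P = Σ PV = 2,298.0015.
Macaulay duration = Σ(t·PV) / P = 9,683.9966 / 2,298.0015 = 4.21409 years.

4.214 years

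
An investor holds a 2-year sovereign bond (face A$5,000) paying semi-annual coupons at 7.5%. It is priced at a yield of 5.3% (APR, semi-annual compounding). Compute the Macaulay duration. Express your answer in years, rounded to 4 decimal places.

Periodic yield y = 0.0265. Discount each cash flow and weight by its period:
  t   CF        PV=CF/(1+0.0265)^t    t·PV
  1       187.50       182.6595       182.6595
  2       187.50       177.9440       355.8880
  3       187.50       173.3502       520.0507
  4     5,187.50     4,672.2094    18,688.8374
  Σ                  5,206.1631    19,747.4356
Price P = Σ PV = 5,206.1631.
Macaulay duration = Σ(t·PV) / P = 19,747.4356 / 5,206.1631 = 3.79309 half-year periods.
In years: 3.79309 / 2 = 1.89654 years.

1.8965 years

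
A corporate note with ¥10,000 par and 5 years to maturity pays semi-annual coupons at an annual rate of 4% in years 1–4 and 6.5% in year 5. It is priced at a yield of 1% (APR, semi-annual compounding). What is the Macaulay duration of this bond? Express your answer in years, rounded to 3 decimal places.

4.617 years

Periodic yield y = 0.005. Discount each cash flow and weight by its period:
  t   CF        PV=CF/(1+0.005)^t    t·PV
  1       200.00       199.0050       199.0050
  2       200.00       198.0149       396.0298
  3       200.00       197.0298       591.0893
  4       200.00       196.0495       784.1980
  5       200.00       195.0741       975.3707
  6       200.00       194.1036     1,164.6217
  7       200.00       193.1379     1,351.9655
  8       200.00       192.1770     1,537.4163
  9       325.00       310.7340     2,796.6062
  10   10,325.00     9,822.6675    98,226.6749
  Σ                 11,697.9934   108,022.9773
Price P = Σ PV = 11,697.9934.
Macaulay duration = Σ(t·PV) / P = 108,022.9773 / 11,697.9934 = 9.23432 half-year periods.
In years: 9.23432 / 2 = 4.61716 years.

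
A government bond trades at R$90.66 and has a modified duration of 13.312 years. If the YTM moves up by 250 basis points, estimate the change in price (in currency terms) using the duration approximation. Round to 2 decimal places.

Duration approximation: ΔP/P ≈ -D_mod · Δy = -13.312 × (+0.025) = -0.332800.
ΔP ≈ 90.66 × (-0.332800) = -30.171648.

-R$30.17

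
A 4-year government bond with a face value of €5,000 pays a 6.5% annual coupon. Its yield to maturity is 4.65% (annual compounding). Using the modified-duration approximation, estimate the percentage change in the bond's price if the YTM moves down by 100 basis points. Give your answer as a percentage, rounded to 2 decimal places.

Periodic yield y = 0.0465. Modified duration first:
  t   CF        PV=CF/(1+0.0465)^t    t·PV
  1       325.00       310.5590       310.5590
  2       325.00       296.7597       593.5194
  3       325.00       283.5735       850.7205
  4     5,325.00     4,439.7926    17,759.1703
  Σ                  5,330.6848    19,513.9692
P = 5,330.6848; D_Mac = 3.66069 yrs; D_mod = 3.66069/(1+0.0465) = 3.49803 yrs.
ΔP/P ≈ -D_mod · Δy = -3.49803 × (-0.01) = +0.034980 = +3.4980%.

+3.50%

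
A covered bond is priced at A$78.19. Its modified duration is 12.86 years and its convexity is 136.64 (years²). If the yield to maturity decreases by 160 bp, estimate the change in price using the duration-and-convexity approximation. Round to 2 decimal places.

+A$17.46

Duration effect: -D_mod·Δy = -12.86 × (-0.016) = +0.205760
Convexity effect: ½·C·(Δy)² = 0.5 × 136.64 × (-0.016)² = +0.01748992
ΔP/P ≈ +0.205760 + 0.01748992 = +0.22324992
ΔP ≈ 78.19 × (+0.22324992) = +17.4559112448.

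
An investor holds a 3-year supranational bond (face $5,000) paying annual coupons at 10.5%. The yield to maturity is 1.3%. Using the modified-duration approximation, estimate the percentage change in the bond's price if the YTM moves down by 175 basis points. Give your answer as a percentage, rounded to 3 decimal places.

+4.761%

Periodic yield y = 0.013. Modified duration first:
  t   CF        PV=CF/(1+0.013)^t    t·PV
  1       525.00       518.2626       518.2626
  2       525.00       511.6116     1,023.2233
  3     5,525.00     5,315.0083    15,945.0249
  Σ                  6,344.8825    17,486.5107
P = 6,344.8825; D_Mac = 2.75600 yrs; D_mod = 2.75600/(1+0.013) = 2.72063 yrs.
ΔP/P ≈ -D_mod · Δy = -2.72063 × (-0.0175) = +0.047611 = +4.7611%.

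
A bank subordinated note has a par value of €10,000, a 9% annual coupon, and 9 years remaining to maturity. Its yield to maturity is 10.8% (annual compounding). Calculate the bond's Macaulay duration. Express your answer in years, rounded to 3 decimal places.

Periodic yield y = 0.108. Discount each cash flow and weight by its year:
  t   CF        PV=CF/(1+0.108)^t    t·PV
  1       900.00       812.2744       812.2744
  2       900.00       733.0996     1,466.1992
  3       900.00       661.6422     1,984.9267
  4       900.00       597.1500     2,388.6002
  5       900.00       538.9441     2,694.7204
  6       900.00       486.4116     2,918.4698
  7       900.00       438.9997     3,072.9976
  8       900.00       396.2091     3,169.6727
  9    10,900.00     4,330.8052    38,977.2472
  Σ                  8,995.5360    57,485.1082
Price P = Σ PV = 8,995.5360.
Macaulay duration = Σ(t·PV) / P = 57,485.1082 / 8,995.5360 = 6.39040 years.

6.390 years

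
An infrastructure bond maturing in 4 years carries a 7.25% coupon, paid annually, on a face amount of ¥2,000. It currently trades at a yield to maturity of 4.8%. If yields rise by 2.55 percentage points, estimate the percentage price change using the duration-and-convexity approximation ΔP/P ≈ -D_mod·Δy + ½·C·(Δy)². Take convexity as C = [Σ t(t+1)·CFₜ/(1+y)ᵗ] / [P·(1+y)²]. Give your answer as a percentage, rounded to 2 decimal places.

-8.31%

With y = 0.048:
  t   CF        PV=CF/(1+0.048)^t    t·PV        t(t+1)·PV
  1       145.00       138.3588       138.3588         276.7176
  2       145.00       132.0217       264.0435         792.1304
  3       145.00       125.9749       377.9248       1,511.6993
  4     2,145.00     1,778.2064     7,112.8255      35,564.1277
  Σ                  2,174.5618     7,893.1526      38,144.6750
P = 2,174.5618; D_Mac = 3.62977 yrs; D_mod = 3.46352 yrs; C = 15.97128.
Duration effect: -3.46352 × (+0.0255) = -0.088320
Convexity effect: 0.5 × 15.97128 × (0.0255)² = +0.0051927
ΔP/P ≈ -0.088320 + 0.0051927 = -0.083127 = -8.3127%.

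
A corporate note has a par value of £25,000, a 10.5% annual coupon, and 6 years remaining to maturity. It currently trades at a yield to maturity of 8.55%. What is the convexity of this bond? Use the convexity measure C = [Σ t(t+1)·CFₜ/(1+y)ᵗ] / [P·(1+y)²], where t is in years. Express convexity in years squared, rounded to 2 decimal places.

With y = 0.0855:
  t   CF        PV=CF/(1+0.0855)^t    t·PV        t(t+1)·PV
  1     2,625.00     2,418.2404     2,418.2404       4,836.4809
  2     2,625.00     2,227.7664     4,455.5328      13,366.5985
  3     2,625.00     2,052.2952     6,156.8855      24,627.5421
  4     2,625.00     1,890.6450     7,562.5801      37,812.9005
  5     2,625.00     1,741.7273     8,708.6367      52,251.8202
  6    27,625.00    16,885.8653   101,315.1917     709,206.3416
  Σ                 27,216.5397   130,617.0673     842,101.6838
P = 27,216.5397.
Convexity = Σ t(t+1)·PV / [P·(1+y)²] = 842,101.6838 / (27,216.5397 × 1.178310) = 26.25862.

26.26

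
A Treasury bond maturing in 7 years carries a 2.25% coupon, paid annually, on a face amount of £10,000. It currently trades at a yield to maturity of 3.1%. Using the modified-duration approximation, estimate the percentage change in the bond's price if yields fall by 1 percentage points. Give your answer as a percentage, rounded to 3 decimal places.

Periodic yield y = 0.031. Modified duration first:
  t   CF        PV=CF/(1+0.031)^t    t·PV
  1       225.00       218.2347       218.2347
  2       225.00       211.6729       423.3457
  3       225.00       205.3083       615.9249
  4       225.00       199.1351       796.5405
  5       225.00       193.1475       965.7377
  6       225.00       187.3400     1,124.0400
  7    10,225.00     8,257.5775    57,803.0427
  Σ                  9,472.4161    61,946.8663
P = 9,472.4161; D_Mac = 6.53971 yrs; D_mod = 6.53971/(1+0.031) = 6.34308 yrs.
ΔP/P ≈ -D_mod · Δy = -6.34308 × (-0.01) = +0.063431 = +6.3431%.

+6.343%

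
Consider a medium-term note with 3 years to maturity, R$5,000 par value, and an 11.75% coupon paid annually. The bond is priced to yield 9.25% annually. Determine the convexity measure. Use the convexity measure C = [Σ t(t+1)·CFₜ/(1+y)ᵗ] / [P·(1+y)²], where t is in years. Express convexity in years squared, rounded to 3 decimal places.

With y = 0.0925:
  t   CF        PV=CF/(1+0.0925)^t    t·PV        t(t+1)·PV
  1       587.50       537.7574       537.7574       1,075.5149
  2       587.50       492.2265       984.4530       2,953.3589
  3     5,587.50     4,285.0234    12,855.0702      51,420.2810
  Σ                  5,315.0073    14,377.2807      55,449.1548
P = 5,315.0073.
Convexity = Σ t(t+1)·PV / [P·(1+y)²] = 55,449.1548 / (5,315.0073 × 1.193556) = 8.74074.

8.741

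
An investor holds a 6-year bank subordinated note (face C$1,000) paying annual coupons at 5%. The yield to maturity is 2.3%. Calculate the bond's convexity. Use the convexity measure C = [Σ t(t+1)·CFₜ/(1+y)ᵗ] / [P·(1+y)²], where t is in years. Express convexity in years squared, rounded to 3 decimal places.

34.634

With y = 0.023:
  t   CF        PV=CF/(1+0.023)^t    t·PV        t(t+1)·PV
  1        50.00        48.8759        48.8759          97.7517
  2        50.00        47.7770        95.5540         286.6619
  3        50.00        46.7028       140.1085         560.4338
  4        50.00        45.6528       182.6112         913.0561
  5        50.00        44.6264       223.1320       1,338.7919
  6     1,050.00       916.0844     5,496.5065      38,475.5456
  Σ                  1,149.7193     6,186.7880      41,672.2411
P = 1,149.7193.
Convexity = Σ t(t+1)·PV / [P·(1+y)²] = 41,672.2411 / (1,149.7193 × 1.046529) = 34.63409.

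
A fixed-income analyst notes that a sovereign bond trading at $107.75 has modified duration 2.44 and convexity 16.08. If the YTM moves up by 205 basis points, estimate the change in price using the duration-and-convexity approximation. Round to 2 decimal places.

-$5.03

Duration effect: -D_mod·Δy = -2.44 × (+0.0205) = -0.050020
Convexity effect: ½·C·(Δy)² = 0.5 × 16.08 × (0.0205)² = +0.00337881
ΔP/P ≈ -0.050020 + 0.00337881 = -0.04664119
ΔP ≈ 107.75 × (-0.04664119) = -5.0255882225.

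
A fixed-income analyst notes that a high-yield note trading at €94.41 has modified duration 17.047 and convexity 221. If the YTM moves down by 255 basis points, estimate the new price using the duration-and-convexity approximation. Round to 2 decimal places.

Duration effect: -D_mod·Δy = -17.047 × (-0.0255) = +0.4346985
Convexity effect: ½·C·(Δy)² = 0.5 × 221 × (-0.0255)² = +0.071852625
ΔP/P ≈ +0.4346985 + 0.071852625 = +0.506551125
New price ≈ 94.41 × (1 + 0.506551125) = 142.23349171125.

€142.23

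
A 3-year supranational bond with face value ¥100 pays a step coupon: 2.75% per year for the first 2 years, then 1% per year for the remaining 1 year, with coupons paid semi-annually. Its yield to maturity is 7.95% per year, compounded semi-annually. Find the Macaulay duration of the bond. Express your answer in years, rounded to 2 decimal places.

Periodic yield y = 0.03975. Discount each cash flow and weight by its period:
  t   CF        PV=CF/(1+0.03975)^t    t·PV
  1        1.375         1.3224         1.3224
  2        1.375         1.2719         2.5438
  3        1.375         1.2233         3.6698
  4        1.375         1.1765         4.7059
  5        0.500         0.4115         2.0573
  6      100.500        79.5413       477.2476
  Σ                     84.9468       491.5468
Price P = Σ PV = 84.9468.
Macaulay duration = Σ(t·PV) / P = 491.5468 / 84.9468 = 5.78653 half-year periods.
In years: 5.78653 / 2 = 2.89326 years.

2.89 years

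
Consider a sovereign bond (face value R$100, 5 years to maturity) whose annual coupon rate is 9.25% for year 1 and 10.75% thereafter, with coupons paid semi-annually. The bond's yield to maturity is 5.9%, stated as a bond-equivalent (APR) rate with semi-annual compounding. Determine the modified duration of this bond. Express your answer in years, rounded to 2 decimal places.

4.02 years

Periodic yield y = 0.0295. First find Macaulay duration:
  t   CF        PV=CF/(1+0.0295)^t    t·PV
  1        4.625         4.4925         4.4925
  2        4.625         4.3637         8.7275
  3        5.375         4.9261        14.7782
  4        5.375         4.7849        19.1396
  5        5.375         4.6478        23.2390
  6        5.375         4.5146        27.0877
  7        5.375         4.3852        30.6967
  8        5.375         4.2596        34.0767
  9        5.375         4.1375        37.2378
  10     105.375        78.7905       787.9054
  Σ                    119.3025       987.3810
P = 119.3025; Macaulay duration = 987.3810 / 119.3025 = 8.27628 half-year periods = 4.13814 years.
Modified duration = D_Mac / (1 + y) = 4.13814 / 1.0295 = 4.01956 years.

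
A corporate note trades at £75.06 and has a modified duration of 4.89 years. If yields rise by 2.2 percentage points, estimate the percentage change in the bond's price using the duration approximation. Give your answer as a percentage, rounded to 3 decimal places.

-10.758%

Duration approximation: ΔP/P ≈ -D_mod · Δy = -4.89 × (+0.022) = -0.107580.
As a percentage: -10.7580%.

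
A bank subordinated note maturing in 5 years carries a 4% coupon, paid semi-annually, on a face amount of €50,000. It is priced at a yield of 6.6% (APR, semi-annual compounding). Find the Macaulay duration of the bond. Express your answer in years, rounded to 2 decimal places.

Periodic yield y = 0.033. Discount each cash flow and weight by its period:
  t   CF        PV=CF/(1+0.033)^t    t·PV
  1     1,000.00       968.0542       968.0542
  2     1,000.00       937.1290     1,874.2579
  3     1,000.00       907.1916     2,721.5749
  4     1,000.00       878.2107     3,512.8427
  5     1,000.00       850.1555     4,250.7777
  6     1,000.00       822.9967     4,937.9799
  7     1,000.00       796.7054     5,576.9377
  8     1,000.00       771.2540     6,170.0320
  9     1,000.00       746.6157     6,719.5411
  10   51,000.00    36,860.9871   368,609.8709
  Σ                 44,539.2998   405,341.8691
Price P = Σ PV = 44,539.2998.
Macaulay duration = Σ(t·PV) / P = 405,341.8691 / 44,539.2998 = 9.10077 half-year periods.
In years: 9.10077 / 2 = 4.55038 years.

4.55 years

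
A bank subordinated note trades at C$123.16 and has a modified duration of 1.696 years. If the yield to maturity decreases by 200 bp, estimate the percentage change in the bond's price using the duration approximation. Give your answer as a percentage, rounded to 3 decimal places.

+3.392%

Duration approximation: ΔP/P ≈ -D_mod · Δy = -1.696 × (-0.02) = +0.033920.
As a percentage: +3.3920%.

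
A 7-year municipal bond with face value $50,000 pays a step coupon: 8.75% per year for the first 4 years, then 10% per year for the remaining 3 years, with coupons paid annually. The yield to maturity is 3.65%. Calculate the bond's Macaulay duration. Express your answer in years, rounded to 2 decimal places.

Periodic yield y = 0.0365. Discount each cash flow and weight by its year:
  t   CF        PV=CF/(1+0.0365)^t    t·PV
  1     4,375.00     4,220.9358     4,220.9358
  2     4,375.00     4,072.2970     8,144.5940
  3     4,375.00     3,928.8924    11,786.6773
  4     4,375.00     3,790.5378    15,162.1512
  5     5,000.00     4,179.4917    20,897.4587
  6     5,000.00     4,032.3123    24,193.8741
  7    55,000.00    42,793.4740   299,554.3182
  Σ                 67,017.9412   383,960.0093
Price P = Σ PV = 67,017.9412.
Macaulay duration = Σ(t·PV) / P = 383,960.0093 / 67,017.9412 = 5.72921 years.

5.73 years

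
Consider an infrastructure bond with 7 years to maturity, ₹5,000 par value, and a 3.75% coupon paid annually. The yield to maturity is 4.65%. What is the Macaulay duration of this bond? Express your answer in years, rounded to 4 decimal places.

Periodic yield y = 0.0465. Discount each cash flow and weight by its year:
  t   CF        PV=CF/(1+0.0465)^t    t·PV
  1       187.50       179.1687       179.1687
  2       187.50       171.2075       342.4150
  3       187.50       163.6001       490.8003
  4       187.50       156.3307       625.3229
  5       187.50       149.3844       746.9218
  6       187.50       142.7466       856.4798
  7     5,187.50     3,773.8400    26,416.8799
  Σ                  4,736.2780    29,657.9883
Price P = Σ PV = 4,736.2780.
Macaulay duration = Σ(t·PV) / P = 29,657.9883 / 4,736.2780 = 6.26188 years.

6.2619 years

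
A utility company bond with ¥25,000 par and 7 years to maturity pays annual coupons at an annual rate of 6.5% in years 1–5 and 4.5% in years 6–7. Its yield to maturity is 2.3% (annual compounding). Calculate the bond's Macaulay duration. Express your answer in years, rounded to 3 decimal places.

Periodic yield y = 0.023. Discount each cash flow and weight by its year:
  t   CF        PV=CF/(1+0.023)^t    t·PV
  1     1,625.00     1,588.4653     1,588.4653
  2     1,625.00     1,552.7520     3,105.5040
  3     1,625.00     1,517.8416     4,553.5249
  4     1,625.00     1,483.7162     5,934.8647
  5     1,625.00     1,450.3579     7,251.7897
  6     1,125.00       981.5190     5,889.1141
  7    26,125.00    22,280.5990   155,964.1933
  Σ                 30,855.2511   184,287.4560
Price P = Σ PV = 30,855.2511.
Macaulay duration = Σ(t·PV) / P = 184,287.4560 / 30,855.2511 = 5.97264 years.

5.973 years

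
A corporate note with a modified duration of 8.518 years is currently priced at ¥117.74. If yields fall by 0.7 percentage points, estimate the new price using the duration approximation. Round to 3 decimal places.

¥124.760

Duration approximation: ΔP/P ≈ -D_mod · Δy = -8.518 × (-0.007) = +0.059626.
New price ≈ 117.74 × (1 + 0.059626) = 124.76036524.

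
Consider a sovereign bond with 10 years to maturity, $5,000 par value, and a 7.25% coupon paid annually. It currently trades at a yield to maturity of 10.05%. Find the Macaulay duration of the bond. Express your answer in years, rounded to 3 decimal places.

7.167 years

Periodic yield y = 0.1005. Discount each cash flow and weight by its year:
  t   CF        PV=CF/(1+0.1005)^t    t·PV
  1       362.50       329.3957       329.3957
  2       362.50       299.3146       598.6292
  3       362.50       271.9806       815.9417
  4       362.50       247.1427       988.5709
  5       362.50       224.5731     1,122.8656
  6       362.50       204.0646     1,224.3878
  7       362.50       185.4290     1,298.0031
  8       362.50       168.4952     1,347.9619
  9       362.50       153.1079     1,377.9711
  10    5,362.50     2,058.1017    20,581.0172
  Σ                  4,141.6052    29,684.7442
Price P = Σ PV = 4,141.6052.
Macaulay duration = Σ(t·PV) / P = 29,684.7442 / 4,141.6052 = 7.16745 years.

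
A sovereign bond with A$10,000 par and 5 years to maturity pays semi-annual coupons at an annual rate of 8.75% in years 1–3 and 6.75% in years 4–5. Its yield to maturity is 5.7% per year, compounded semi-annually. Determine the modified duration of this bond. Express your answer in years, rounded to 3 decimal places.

Periodic yield y = 0.0285. First find Macaulay duration:
  t   CF        PV=CF/(1+0.0285)^t    t·PV
  1       437.50       425.3768       425.3768
  2       437.50       413.5895       827.1789
  3       437.50       402.1288     1,206.3864
  4       437.50       390.9857     1,563.9428
  5       437.50       380.1514     1,900.7569
  6       437.50       369.6173     2,217.7038
  7       337.50       277.2322     1,940.6256
  8       337.50       269.5500     2,156.4004
  9       337.50       262.0807     2,358.7267
  10   10,337.50     7,804.9938    78,049.9380
  Σ                 10,995.7062    92,647.0361
P = 10,995.7062; Macaulay duration = 92,647.0361 / 10,995.7062 = 8.42575 half-year periods = 4.21287 years.
Modified duration = D_Mac / (1 + y) = 4.21287 / 1.0285 = 4.09613 years.

4.096 years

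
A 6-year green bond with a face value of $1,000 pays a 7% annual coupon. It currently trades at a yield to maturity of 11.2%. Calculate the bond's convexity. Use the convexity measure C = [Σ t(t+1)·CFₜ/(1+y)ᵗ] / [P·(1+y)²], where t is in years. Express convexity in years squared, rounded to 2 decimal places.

26.52

With y = 0.112:
  t   CF        PV=CF/(1+0.112)^t    t·PV        t(t+1)·PV
  1        70.00        62.9496        62.9496         125.8993
  2        70.00        56.6094       113.2188         339.6563
  3        70.00        50.9077       152.7232         610.8927
  4        70.00        45.7803       183.1213         915.6065
  5        70.00        41.1694       205.8468       1,235.0808
  6     1,070.00       565.9200     3,395.5201      23,768.6406
  Σ                    823.3365     4,113.3798      26,995.7762
P = 823.3365.
Convexity = Σ t(t+1)·PV / [P·(1+y)²] = 26,995.7762 / (823.3365 × 1.236544) = 26.51605.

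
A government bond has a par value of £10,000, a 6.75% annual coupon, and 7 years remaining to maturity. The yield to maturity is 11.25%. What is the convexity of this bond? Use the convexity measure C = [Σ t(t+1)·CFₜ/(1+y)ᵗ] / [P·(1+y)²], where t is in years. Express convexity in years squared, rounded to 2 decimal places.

With y = 0.1125:
  t   CF        PV=CF/(1+0.1125)^t    t·PV        t(t+1)·PV
  1       675.00       606.7416       606.7416       1,213.4831
  2       675.00       545.3857     1,090.7714       3,272.3141
  3       675.00       490.2343     1,470.7030       5,882.8119
  4       675.00       440.6601     1,762.6403       8,813.2013
  5       675.00       396.0989     1,980.4947      11,882.9680
  6       675.00       356.0440     2,136.2639      14,953.8474
  7    10,675.00     5,061.3660    35,429.5622     283,436.4978
  Σ                  7,896.5306    44,477.1770     329,455.1237
P = 7,896.5306.
Convexity = Σ t(t+1)·PV / [P·(1+y)²] = 329,455.1237 / (7,896.5306 × 1.237656) = 33.71009.

33.71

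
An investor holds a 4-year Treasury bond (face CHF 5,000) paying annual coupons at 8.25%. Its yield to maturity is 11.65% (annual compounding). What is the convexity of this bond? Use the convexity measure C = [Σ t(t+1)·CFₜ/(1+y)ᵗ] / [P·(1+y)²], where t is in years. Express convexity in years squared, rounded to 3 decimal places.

With y = 0.1165:
  t   CF        PV=CF/(1+0.1165)^t    t·PV        t(t+1)·PV
  1       412.50       369.4581       369.4581         738.9163
  2       412.50       330.9074       661.8148       1,985.4445
  3       412.50       296.3792       889.1377       3,556.5508
  4     5,412.50     3,483.0764    13,932.3056      69,661.5279
  Σ                  4,479.8212    15,852.7162      75,942.4394
P = 4,479.8212.
Convexity = Σ t(t+1)·PV / [P·(1+y)²] = 75,942.4394 / (4,479.8212 × 1.246572) = 13.59898.

13.599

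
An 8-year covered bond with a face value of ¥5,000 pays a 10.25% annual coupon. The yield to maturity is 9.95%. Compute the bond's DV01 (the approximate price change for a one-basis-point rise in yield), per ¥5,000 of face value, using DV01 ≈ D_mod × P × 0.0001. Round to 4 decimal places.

Periodic yield y = 0.0995.
  t   CF        PV=CF/(1+0.0995)^t    t·PV
  1       512.50       466.1210       466.1210
  2       512.50       423.9390       847.8781
  3       512.50       385.5744     1,156.7231
  4       512.50       350.6816     1,402.7263
  5       512.50       318.9464     1,594.7320
  6       512.50       290.0831     1,740.4988
  7       512.50       263.8319     1,846.8230
  8     5,512.50     2,580.9924    20,647.9395
  Σ                  5,080.1698    29,703.4417
P = 5,080.1698; D_Mac = 5.84694 yrs; D_mod = 5.31782 yrs.
DV01 ≈ 5.31782 × 5,080.1698 × 0.0001 = 2.701541.

¥2.7015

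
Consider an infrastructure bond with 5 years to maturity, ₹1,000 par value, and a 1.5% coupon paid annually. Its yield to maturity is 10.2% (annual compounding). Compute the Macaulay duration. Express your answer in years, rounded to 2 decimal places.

4.82 years

Periodic yield y = 0.102. Discount each cash flow and weight by its year:
  t   CF        PV=CF/(1+0.102)^t    t·PV
  1        15.00        13.6116        13.6116
  2        15.00        12.3517        24.7035
  3        15.00        11.2085        33.6254
  4        15.00        10.1710        40.6841
  5     1,015.00       624.5369     3,122.6843
  Σ                    671.8797     3,235.3089
Price P = Σ PV = 671.8797.
Macaulay duration = Σ(t·PV) / P = 3,235.3089 / 671.8797 = 4.81531 years.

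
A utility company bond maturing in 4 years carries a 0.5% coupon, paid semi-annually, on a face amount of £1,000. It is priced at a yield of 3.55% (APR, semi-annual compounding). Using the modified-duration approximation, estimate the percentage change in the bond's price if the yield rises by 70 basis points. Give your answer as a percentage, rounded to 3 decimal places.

-2.725%

Periodic yield y = 0.01775. Modified duration first:
  t   CF        PV=CF/(1+0.01775)^t    t·PV
  1         2.50         2.4564         2.4564
  2         2.50         2.4136         4.8271
  3         2.50         2.3715         7.1144
  4         2.50         2.3301         9.3204
  5         2.50         2.2895        11.4473
  6         2.50         2.2495        13.4972
  7         2.50         2.2103        15.4721
  8     1,002.50       870.8743     6,966.9947
  Σ                    887.1952     7,031.1297
P = 887.1952; D_Mac = 7.92512 half-year periods = 3.96256 yrs; D_mod = 3.96256/(1+0.01775) = 3.89345 yrs.
ΔP/P ≈ -D_mod · Δy = -3.89345 × (+0.007) = -0.027254 = -2.7254%.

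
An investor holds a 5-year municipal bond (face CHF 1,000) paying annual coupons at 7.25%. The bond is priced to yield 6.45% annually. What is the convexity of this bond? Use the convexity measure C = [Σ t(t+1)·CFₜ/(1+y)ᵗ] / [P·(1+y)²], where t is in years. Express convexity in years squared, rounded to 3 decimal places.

With y = 0.0645:
  t   CF        PV=CF/(1+0.0645)^t    t·PV        t(t+1)·PV
  1        72.50        68.1071        68.1071         136.2142
  2        72.50        63.9804       127.9607         383.8822
  3        72.50        60.1037       180.3110         721.2441
  4        72.50        56.4619       225.8475       1,129.2376
  5     1,072.50       784.6373     3,923.1867      23,539.1202
  Σ                  1,033.2903     4,525.4131      25,909.6982
P = 1,033.2903.
Convexity = Σ t(t+1)·PV / [P·(1+y)²] = 25,909.6982 / (1,033.2903 × 1.133160) = 22.12833.

22.128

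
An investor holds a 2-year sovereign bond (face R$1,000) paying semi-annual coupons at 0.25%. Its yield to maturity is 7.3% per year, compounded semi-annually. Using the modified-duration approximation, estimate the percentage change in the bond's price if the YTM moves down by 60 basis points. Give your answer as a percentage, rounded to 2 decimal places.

Periodic yield y = 0.0365. Modified duration first:
  t   CF        PV=CF/(1+0.0365)^t    t·PV
  1         1.25         1.2060         1.2060
  2         1.25         1.1635         2.3270
  3         1.25         1.1225         3.3676
  4     1,001.25       867.4917     3,469.9666
  Σ                    870.9837     3,476.8672
P = 870.9837; D_Mac = 3.99189 half-year periods = 1.99594 yrs; D_mod = 1.99594/(1+0.0365) = 1.92566 yrs.
ΔP/P ≈ -D_mod · Δy = -1.92566 × (-0.006) = +0.011554 = +1.1554%.

+1.16%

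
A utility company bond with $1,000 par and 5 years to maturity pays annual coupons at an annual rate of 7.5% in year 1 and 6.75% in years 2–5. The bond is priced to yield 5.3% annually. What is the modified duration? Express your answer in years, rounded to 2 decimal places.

4.18 years

Periodic yield y = 0.053. First find Macaulay duration:
  t   CF        PV=CF/(1+0.053)^t    t·PV
  1        75.00        71.2251        71.2251
  2        67.50        60.8761       121.7523
  3        67.50        57.8121       173.4363
  4        67.50        54.9023       219.6091
  5     1,067.50       824.5671     4,122.8357
  Σ                  1,069.3827     4,708.8584
P = 1,069.3827; Macaulay duration = 4,708.8584 / 1,069.3827 = 4.40334 years.
Modified duration = D_Mac / (1 + y) = 4.40334 / 1.053 = 4.18171 years.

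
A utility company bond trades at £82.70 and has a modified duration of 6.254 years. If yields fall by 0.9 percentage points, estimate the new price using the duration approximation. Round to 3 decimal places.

Duration approximation: ΔP/P ≈ -D_mod · Δy = -6.254 × (-0.009) = +0.056286.
New price ≈ 82.70 × (1 + 0.056286) = 87.3548522.

£87.355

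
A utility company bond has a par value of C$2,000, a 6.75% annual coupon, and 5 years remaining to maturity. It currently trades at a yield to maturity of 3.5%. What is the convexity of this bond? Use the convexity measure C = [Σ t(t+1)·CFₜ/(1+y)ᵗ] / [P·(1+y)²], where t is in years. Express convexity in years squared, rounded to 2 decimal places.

With y = 0.035:
  t   CF        PV=CF/(1+0.035)^t    t·PV        t(t+1)·PV
  1       135.00       130.4348       130.4348         260.8696
  2       135.00       126.0239       252.0479         756.1437
  3       135.00       121.7623       365.2868       1,461.1472
  4       135.00       117.6447       470.5788       2,352.8940
  5     2,135.00     1,797.6127     8,988.0636      53,928.3813
  Σ                  2,293.4784    10,206.4118      58,759.4358
P = 2,293.4784.
Convexity = Σ t(t+1)·PV / [P·(1+y)²] = 58,759.4358 / (2,293.4784 × 1.071225) = 23.91676.

23.92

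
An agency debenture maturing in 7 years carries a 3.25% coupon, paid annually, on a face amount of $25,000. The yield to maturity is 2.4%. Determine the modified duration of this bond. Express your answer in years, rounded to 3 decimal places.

Periodic yield y = 0.024. First find Macaulay duration:
  t   CF        PV=CF/(1+0.024)^t    t·PV
  1       812.50       793.4570       793.4570
  2       812.50       774.8604     1,549.7208
  3       812.50       756.6996     2,270.0988
  4       812.50       738.9644     2,955.8578
  5       812.50       721.6450     3,608.2248
  6       812.50       704.7314     4,228.3885
  7    25,812.50    21,864.0380   153,048.2657
  Σ                 26,354.3958   168,454.0133
P = 26,354.3958; Macaulay duration = 168,454.0133 / 26,354.3958 = 6.39188 years.
Modified duration = D_Mac / (1 + y) = 6.39188 / 1.024 = 6.24207 years.

6.242 years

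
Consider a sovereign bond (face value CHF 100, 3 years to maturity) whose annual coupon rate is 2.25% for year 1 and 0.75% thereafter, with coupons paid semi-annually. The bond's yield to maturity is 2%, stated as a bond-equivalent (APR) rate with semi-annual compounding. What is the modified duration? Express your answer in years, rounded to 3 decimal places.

2.909 years

Periodic yield y = 0.01. First find Macaulay duration:
  t   CF        PV=CF/(1+0.01)^t    t·PV
  1        1.125         1.1139         1.1139
  2        1.125         1.1028         2.2057
  3        0.375         0.3640         1.0919
  4        0.375         0.3604         1.4415
  5        0.375         0.3568         1.7840
  6      100.375        94.5578       567.3467
  Σ                     97.8556       574.9837
P = 97.8556; Macaulay duration = 574.9837 / 97.8556 = 5.87584 half-year periods = 2.93792 years.
Modified duration = D_Mac / (1 + y) = 2.93792 / 1.01 = 2.90883 years.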